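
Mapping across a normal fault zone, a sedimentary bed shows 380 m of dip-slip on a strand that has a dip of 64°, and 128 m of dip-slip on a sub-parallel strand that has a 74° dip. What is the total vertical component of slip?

465 m

throw_A = 380 × sin(64°) = 341.5 m
throw_B = 128 × sin(74°) = 123 m
total = 341.5 + 123 = 465 m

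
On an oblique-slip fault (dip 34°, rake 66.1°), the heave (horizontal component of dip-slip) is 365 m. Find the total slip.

dip-slip = heave / cos(dip) = 365 / cos(34°) = 440.3 m
net slip = dip-slip / sin(rake) = 440.3 / sin(66.1°) = 482 m

482 m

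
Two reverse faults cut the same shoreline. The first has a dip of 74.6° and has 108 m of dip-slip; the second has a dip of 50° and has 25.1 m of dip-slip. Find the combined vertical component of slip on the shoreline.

123 m

throw_A = 108 × sin(74.6°) = 104.1 m
throw_B = 25.1 × sin(50°) = 19.23 m
total = 104.1 + 19.23 = 123 m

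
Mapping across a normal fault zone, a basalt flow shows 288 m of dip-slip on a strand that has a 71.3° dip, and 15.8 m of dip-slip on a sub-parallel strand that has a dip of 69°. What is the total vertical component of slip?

throw_A = 288 × sin(71.3°) = 272.8 m
throw_B = 15.8 × sin(69°) = 14.75 m
total = 272.8 + 14.75 = 288 m

288 m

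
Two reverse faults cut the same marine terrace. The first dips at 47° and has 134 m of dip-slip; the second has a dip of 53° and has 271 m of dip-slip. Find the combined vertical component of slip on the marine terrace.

314 m

throw_A = 134 × sin(47°) = 98 m
throw_B = 271 × sin(53°) = 216.4 m
total = 98 + 216.4 = 314 m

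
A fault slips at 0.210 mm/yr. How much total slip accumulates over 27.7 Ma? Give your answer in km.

slip = rate × time = 0.210 mm/yr × 27.7 Ma = 5820 m = 5.82 km

5.82 km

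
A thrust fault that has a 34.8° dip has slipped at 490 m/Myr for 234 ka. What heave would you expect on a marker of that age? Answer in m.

dip-slip = rate × time = 490 m/Myr × 234 ka = 114.7 m
heave = dip-slip × cos(dip) = 114.7 × cos(34.8°) = 94.2 m

94.2 m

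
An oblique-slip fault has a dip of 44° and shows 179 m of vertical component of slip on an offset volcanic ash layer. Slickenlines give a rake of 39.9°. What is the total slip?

dip-slip = throw / sin(dip) = 179 / sin(44°) = 257.7 m
net slip = dip-slip / sin(rake) = 257.7 / sin(39.9°) = 402 m

402 m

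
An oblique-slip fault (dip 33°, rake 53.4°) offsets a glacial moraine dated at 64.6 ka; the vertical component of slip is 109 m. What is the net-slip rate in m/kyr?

3.86 m/kyr

dip-slip = throw / sin(dip) = 109 / sin(33°) = 200.1 m
net slip = dip-slip / sin(rake) = 200.1 / sin(53.4°) = 249.3 m
rate = 249.3 m / 64.6 ka = 0.00386 m/yr = 3.86 m/kyr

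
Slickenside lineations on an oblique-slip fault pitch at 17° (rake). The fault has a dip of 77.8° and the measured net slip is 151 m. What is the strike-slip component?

144 m

strike-slip = net slip × cos(rake) = 151 m × cos(17°) = 144 m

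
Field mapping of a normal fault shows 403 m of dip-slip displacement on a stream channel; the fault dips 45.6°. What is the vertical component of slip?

throw = dip-slip × sin(dip) = 403 m × sin(45.6°) = 288 m

288 m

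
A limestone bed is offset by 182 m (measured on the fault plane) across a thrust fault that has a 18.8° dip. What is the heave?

heave = dip-slip × cos(dip) = 182 m × cos(18.8°) = 172 m

172 m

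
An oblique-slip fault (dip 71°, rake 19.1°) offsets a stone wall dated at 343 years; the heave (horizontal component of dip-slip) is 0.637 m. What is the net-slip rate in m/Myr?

17400 m/Myr

dip-slip = heave / cos(dip) = 0.637 / cos(71°) = 1.957 m
net slip = dip-slip / sin(rake) = 1.957 / sin(19.1°) = 5.979 m
rate = 5.979 m / 343 years = 0.0174 m/yr = 17400 m/Myr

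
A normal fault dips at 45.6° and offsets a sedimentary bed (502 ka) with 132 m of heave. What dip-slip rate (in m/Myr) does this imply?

376 m/Myr

dip-slip = heave / cos(dip) = 132 m / cos(45.6°) = 188.7 m
rate = 188.7 m / 502 ka = 0.000376 m/yr = 376 m/Myr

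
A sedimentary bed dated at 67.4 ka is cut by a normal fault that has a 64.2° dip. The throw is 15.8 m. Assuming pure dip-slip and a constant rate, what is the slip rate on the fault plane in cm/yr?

dip-slip = throw / sin(dip) = 15.8 m / sin(64.2°) = 17.55 m
rate = 17.55 m / 67.4 ka = 0.000260 m/yr = 0.0260 cm/yr

0.0260 cm/yr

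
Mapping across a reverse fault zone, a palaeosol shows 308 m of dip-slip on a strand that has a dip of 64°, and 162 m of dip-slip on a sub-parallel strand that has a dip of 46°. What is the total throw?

throw_A = 308 × sin(64°) = 276.8 m
throw_B = 162 × sin(46°) = 116.5 m
total = 276.8 + 116.5 = 393 m

393 m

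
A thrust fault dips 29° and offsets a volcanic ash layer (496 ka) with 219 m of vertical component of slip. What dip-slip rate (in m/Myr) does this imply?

dip-slip = throw / sin(dip) = 219 m / sin(29°) = 451.7 m
rate = 451.7 m / 496 ka = 0.000911 m/yr = 911 m/Myr

911 m/Myr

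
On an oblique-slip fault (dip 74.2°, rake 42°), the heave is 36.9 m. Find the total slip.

dip-slip = heave / cos(dip) = 36.9 / cos(74.2°) = 135.5 m
net slip = dip-slip / sin(rake) = 135.5 / sin(42°) = 203 m

203 m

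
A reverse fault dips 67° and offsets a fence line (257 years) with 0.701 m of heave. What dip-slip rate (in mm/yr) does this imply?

dip-slip = heave / cos(dip) = 0.701 m / cos(67°) = 1.794 m
rate = 1.794 m / 257 years = 0.00698 m/yr = 6.98 mm/yr

6.98 mm/yr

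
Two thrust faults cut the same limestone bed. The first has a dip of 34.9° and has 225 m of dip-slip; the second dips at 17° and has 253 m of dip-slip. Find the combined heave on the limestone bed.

heave_A = 225 × cos(34.9°) = 184.5 m
heave_B = 253 × cos(17°) = 241.9 m
total = 184.5 + 241.9 = 426 m

426 m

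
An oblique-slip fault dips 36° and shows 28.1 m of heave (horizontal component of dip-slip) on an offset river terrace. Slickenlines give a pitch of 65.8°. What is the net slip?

38.1 m

dip-slip = heave / cos(dip) = 28.1 / cos(36°) = 34.73 m
net slip = dip-slip / sin(rake) = 34.73 / sin(65.8°) = 38.1 m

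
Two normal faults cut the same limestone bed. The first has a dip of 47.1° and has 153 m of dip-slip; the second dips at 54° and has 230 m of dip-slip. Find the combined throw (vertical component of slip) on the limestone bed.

throw_A = 153 × sin(47.1°) = 112.1 m
throw_B = 230 × sin(54°) = 186.1 m
total = 112.1 + 186.1 = 298 m

298 m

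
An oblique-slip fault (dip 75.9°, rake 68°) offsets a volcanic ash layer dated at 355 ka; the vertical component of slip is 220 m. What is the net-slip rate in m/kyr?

0.689 m/kyr

dip-slip = throw / sin(dip) = 220 / sin(75.9°) = 226.8 m
net slip = dip-slip / sin(rake) = 226.8 / sin(68°) = 244.6 m
rate = 244.6 m / 355 ka = 0.000689 m/yr = 0.689 m/kyr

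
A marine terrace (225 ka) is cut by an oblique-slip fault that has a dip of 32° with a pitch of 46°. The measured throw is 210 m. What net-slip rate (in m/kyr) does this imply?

dip-slip = throw / sin(dip) = 210 / sin(32°) = 396.3 m
net slip = dip-slip / sin(rake) = 396.3 / sin(46°) = 550.9 m
rate = 550.9 m / 225 ka = 0.00245 m/yr = 2.45 m/kyr

2.45 m/kyr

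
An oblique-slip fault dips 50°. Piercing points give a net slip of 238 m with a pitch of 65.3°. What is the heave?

139 m

dip-slip = net slip × sin(rake) = 238 m × sin(65.3°) = 216.2 m
heave = dip-slip × cos(dip) = 216.2 × cos(50°) = 139 m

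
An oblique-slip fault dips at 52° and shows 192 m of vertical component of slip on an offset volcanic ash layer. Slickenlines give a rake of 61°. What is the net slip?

dip-slip = throw / sin(dip) = 192 / sin(52°) = 243.7 m
net slip = dip-slip / sin(rake) = 243.7 / sin(61°) = 279 m

279 m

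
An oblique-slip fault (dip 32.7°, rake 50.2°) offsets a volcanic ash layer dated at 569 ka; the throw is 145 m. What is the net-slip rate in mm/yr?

dip-slip = throw / sin(dip) = 145 / sin(32.7°) = 268.4 m
net slip = dip-slip / sin(rake) = 268.4 / sin(50.2°) = 349.3 m
rate = 349.3 m / 569 ka = 0.000614 m/yr = 0.614 mm/yr

0.614 mm/yr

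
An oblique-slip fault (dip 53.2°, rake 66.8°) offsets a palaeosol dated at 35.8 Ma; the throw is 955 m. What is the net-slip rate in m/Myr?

dip-slip = throw / sin(dip) = 955 / sin(53.2°) = 1193 m
net slip = dip-slip / sin(rake) = 1193 / sin(66.8°) = 1298 m
rate = 1298 m / 35.8 Ma = 0.0000362 m/yr = 36.2 m/Myr

36.2 m/Myr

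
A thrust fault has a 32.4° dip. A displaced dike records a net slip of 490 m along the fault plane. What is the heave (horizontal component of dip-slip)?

heave = dip-slip × cos(dip) = 490 m × cos(32.4°) = 414 m

414 m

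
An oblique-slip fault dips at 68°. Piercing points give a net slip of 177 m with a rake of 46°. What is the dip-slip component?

dip-slip = net slip × sin(rake) = 177 m × sin(46°) = 127 m

127 m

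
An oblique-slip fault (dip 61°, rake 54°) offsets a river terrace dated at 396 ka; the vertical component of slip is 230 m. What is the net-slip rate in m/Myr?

821 m/Myr

dip-slip = throw / sin(dip) = 230 / sin(61°) = 263 m
net slip = dip-slip / sin(rake) = 263 / sin(54°) = 325.1 m
rate = 325.1 m / 396 ka = 0.000821 m/yr = 821 m/Myr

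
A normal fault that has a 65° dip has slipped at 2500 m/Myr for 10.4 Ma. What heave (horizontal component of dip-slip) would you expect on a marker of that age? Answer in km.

11 km

dip-slip = rate × time = 2500 m/Myr × 10.4 Ma = 26000 m
heave = dip-slip × cos(dip) = 26000 × cos(65°) = 11000 m = 11 km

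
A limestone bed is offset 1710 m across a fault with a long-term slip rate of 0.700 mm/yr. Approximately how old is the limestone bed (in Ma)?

age = offset / rate = 1710 m / (0.700 mm/yr) = 2.44e+06 yr = 2.44 Ma

2.44 Ma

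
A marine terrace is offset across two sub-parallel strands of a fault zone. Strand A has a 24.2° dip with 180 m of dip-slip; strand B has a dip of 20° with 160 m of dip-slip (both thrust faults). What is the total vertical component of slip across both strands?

129 m

throw_A = 180 × sin(24.2°) = 73.79 m
throw_B = 160 × sin(20°) = 54.72 m
total = 73.79 + 54.72 = 129 m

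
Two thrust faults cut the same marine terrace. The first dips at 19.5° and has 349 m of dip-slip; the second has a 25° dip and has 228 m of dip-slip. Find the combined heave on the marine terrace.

536 m

heave_A = 349 × cos(19.5°) = 329 m
heave_B = 228 × cos(25°) = 206.6 m
total = 329 + 206.6 = 536 m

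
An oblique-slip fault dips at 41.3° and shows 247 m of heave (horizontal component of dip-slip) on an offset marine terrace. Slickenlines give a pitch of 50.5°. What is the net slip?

dip-slip = heave / cos(dip) = 247 / cos(41.3°) = 328.8 m
net slip = dip-slip / sin(rake) = 328.8 / sin(50.5°) = 426 m

426 m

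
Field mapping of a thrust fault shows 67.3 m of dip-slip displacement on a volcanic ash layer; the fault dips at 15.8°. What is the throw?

18.3 m

throw = dip-slip × sin(dip) = 67.3 m × sin(15.8°) = 18.3 m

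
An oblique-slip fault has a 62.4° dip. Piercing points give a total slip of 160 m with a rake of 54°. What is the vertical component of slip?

dip-slip = net slip × sin(rake) = 160 m × sin(54°) = 129.4 m
throw = dip-slip × sin(dip) = 129.4 × sin(62.4°) = 115 m

115 m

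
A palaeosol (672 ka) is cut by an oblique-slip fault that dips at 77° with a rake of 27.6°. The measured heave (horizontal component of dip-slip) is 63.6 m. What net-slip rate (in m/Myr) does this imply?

dip-slip = heave / cos(dip) = 63.6 / cos(77°) = 282.7 m
net slip = dip-slip / sin(rake) = 282.7 / sin(27.6°) = 610.3 m
rate = 610.3 m / 672 ka = 0.000908 m/yr = 908 m/Myr

908 m/Myr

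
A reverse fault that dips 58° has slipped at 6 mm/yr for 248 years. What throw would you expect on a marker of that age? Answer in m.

dip-slip = rate × time = 6 mm/yr × 248 years = 1.488 m
throw = dip-slip × sin(dip) = 1.488 × sin(58°) = 1.26 m

1.26 m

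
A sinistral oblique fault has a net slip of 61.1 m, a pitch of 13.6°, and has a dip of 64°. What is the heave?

6.30 m

dip-slip = net slip × sin(rake) = 61.1 m × sin(13.6°) = 14.37 m
heave = dip-slip × cos(dip) = 14.37 × cos(64°) = 6.30 m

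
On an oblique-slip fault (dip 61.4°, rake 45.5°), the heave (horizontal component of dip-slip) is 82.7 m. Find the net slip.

242 m

dip-slip = heave / cos(dip) = 82.7 / cos(61.4°) = 172.8 m
net slip = dip-slip / sin(rake) = 172.8 / sin(45.5°) = 242 m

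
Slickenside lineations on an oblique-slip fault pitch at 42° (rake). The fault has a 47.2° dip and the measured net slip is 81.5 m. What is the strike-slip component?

60.6 m

strike-slip = net slip × cos(rake) = 81.5 m × cos(42°) = 60.6 m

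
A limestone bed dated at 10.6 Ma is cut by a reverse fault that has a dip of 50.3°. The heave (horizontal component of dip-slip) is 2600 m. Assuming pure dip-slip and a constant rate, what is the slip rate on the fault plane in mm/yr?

0.384 mm/yr

dip-slip = heave / cos(dip) = 2600 m / cos(50.3°) = 4070 m
rate = 4070 m / 10.6 Ma = 0.000384 m/yr = 0.384 mm/yr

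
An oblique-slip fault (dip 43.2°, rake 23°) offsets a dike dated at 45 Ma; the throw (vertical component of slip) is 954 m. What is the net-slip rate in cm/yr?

0.00793 cm/yr

dip-slip = throw / sin(dip) = 954 / sin(43.2°) = 1394 m
net slip = dip-slip / sin(rake) = 1394 / sin(23°) = 3567 m
rate = 3567 m / 45 Ma = 0.0000793 m/yr = 0.00793 cm/yr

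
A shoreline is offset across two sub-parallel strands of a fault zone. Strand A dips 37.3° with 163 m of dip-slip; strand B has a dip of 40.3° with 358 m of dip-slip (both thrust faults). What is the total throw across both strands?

throw_A = 163 × sin(37.3°) = 98.78 m
throw_B = 358 × sin(40.3°) = 231.6 m
total = 98.78 + 231.6 = 330 m

330 m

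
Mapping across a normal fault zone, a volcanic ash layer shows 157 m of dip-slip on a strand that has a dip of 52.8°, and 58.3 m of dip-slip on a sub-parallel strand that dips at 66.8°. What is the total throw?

179 m

throw_A = 157 × sin(52.8°) = 125.1 m
throw_B = 58.3 × sin(66.8°) = 53.59 m
total = 125.1 + 53.59 = 179 m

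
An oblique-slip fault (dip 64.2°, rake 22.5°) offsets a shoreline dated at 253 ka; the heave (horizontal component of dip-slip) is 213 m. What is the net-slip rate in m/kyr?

5.05 m/kyr

dip-slip = heave / cos(dip) = 213 / cos(64.2°) = 489.4 m
net slip = dip-slip / sin(rake) = 489.4 / sin(22.5°) = 1279 m
rate = 1279 m / 253 ka = 0.00505 m/yr = 5.05 m/kyr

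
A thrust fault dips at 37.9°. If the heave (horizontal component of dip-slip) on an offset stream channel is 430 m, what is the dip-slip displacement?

dip-slip = heave / cos(dip) = 430 / cos(37.9°) = 545 m

545 m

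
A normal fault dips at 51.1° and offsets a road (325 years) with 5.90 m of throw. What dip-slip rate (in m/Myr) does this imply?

dip-slip = throw / sin(dip) = 5.90 m / sin(51.1°) = 7.581 m
rate = 7.581 m / 325 years = 0.0233 m/yr = 23300 m/Myr

23300 m/Myr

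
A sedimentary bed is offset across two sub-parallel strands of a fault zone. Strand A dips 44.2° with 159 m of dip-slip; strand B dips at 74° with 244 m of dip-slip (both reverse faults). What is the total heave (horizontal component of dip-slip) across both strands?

heave_A = 159 × cos(44.2°) = 114 m
heave_B = 244 × cos(74°) = 67.26 m
total = 114 + 67.26 = 181 m

181 m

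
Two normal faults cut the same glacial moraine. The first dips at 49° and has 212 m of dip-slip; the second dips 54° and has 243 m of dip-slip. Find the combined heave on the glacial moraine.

282 m

heave_A = 212 × cos(49°) = 139.1 m
heave_B = 243 × cos(54°) = 142.8 m
total = 139.1 + 142.8 = 282 m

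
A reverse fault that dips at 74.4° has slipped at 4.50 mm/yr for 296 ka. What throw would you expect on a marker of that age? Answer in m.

1280 m

dip-slip = rate × time = 4.50 mm/yr × 296 ka = 1332 m
throw = dip-slip × sin(dip) = 1332 × sin(74.4°) = 1280 m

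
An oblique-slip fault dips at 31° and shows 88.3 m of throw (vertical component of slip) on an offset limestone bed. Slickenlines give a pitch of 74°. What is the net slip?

178 m

dip-slip = throw / sin(dip) = 88.3 / sin(31°) = 171.4 m
net slip = dip-slip / sin(rake) = 171.4 / sin(74°) = 178 m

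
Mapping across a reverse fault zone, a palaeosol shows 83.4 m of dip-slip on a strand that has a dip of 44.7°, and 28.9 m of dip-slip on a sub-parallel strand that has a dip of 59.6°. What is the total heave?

heave_A = 83.4 × cos(44.7°) = 59.28 m
heave_B = 28.9 × cos(59.6°) = 14.62 m
total = 59.28 + 14.62 = 73.9 m

73.9 m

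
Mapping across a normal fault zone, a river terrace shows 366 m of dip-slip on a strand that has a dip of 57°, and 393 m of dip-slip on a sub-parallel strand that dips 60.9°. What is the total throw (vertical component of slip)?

throw_A = 366 × sin(57°) = 307 m
throw_B = 393 × sin(60.9°) = 343.4 m
total = 307 + 343.4 = 650 m

650 m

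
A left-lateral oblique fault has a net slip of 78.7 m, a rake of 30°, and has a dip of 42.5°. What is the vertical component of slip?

26.6 m

dip-slip = net slip × sin(rake) = 78.7 m × sin(30°) = 39.35 m
throw = dip-slip × sin(dip) = 39.35 × sin(42.5°) = 26.6 m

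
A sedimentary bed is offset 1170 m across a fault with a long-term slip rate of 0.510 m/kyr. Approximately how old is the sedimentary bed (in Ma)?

2.29 Ma

age = offset / rate = 1170 m / (0.510 m/kyr) = 2.29e+06 yr = 2.29 Ma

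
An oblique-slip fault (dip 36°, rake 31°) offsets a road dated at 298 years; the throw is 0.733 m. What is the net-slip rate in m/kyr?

dip-slip = throw / sin(dip) = 0.733 / sin(36°) = 1.247 m
net slip = dip-slip / sin(rake) = 1.247 / sin(31°) = 2.421 m
rate = 2.421 m / 298 years = 0.00813 m/yr = 8.13 m/kyr

8.13 m/kyr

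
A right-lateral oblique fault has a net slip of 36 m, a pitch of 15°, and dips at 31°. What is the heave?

dip-slip = net slip × sin(rake) = 36 m × sin(15°) = 9.317 m
heave = dip-slip × cos(dip) = 9.317 × cos(31°) = 7.99 m

7.99 m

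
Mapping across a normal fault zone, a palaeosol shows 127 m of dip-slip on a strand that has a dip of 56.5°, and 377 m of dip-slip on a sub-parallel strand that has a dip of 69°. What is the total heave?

heave_A = 127 × cos(56.5°) = 70.10 m
heave_B = 377 × cos(69°) = 135.1 m
total = 70.10 + 135.1 = 205 m

205 m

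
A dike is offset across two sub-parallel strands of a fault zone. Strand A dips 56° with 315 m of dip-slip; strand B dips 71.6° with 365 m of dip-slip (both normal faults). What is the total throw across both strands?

throw_A = 315 × sin(56°) = 261.1 m
throw_B = 365 × sin(71.6°) = 346.3 m
total = 261.1 + 346.3 = 607 m

607 m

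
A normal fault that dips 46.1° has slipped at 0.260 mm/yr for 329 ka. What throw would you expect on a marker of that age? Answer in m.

dip-slip = rate × time = 0.260 mm/yr × 329 ka = 85.54 m
throw = dip-slip × sin(dip) = 85.54 × sin(46.1°) = 61.6 m

61.6 m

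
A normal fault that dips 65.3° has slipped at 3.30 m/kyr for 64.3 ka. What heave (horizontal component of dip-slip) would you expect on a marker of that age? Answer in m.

dip-slip = rate × time = 3.30 m/kyr × 64.3 ka = 212.2 m
heave = dip-slip × cos(dip) = 212.2 × cos(65.3°) = 88.7 m

88.7 m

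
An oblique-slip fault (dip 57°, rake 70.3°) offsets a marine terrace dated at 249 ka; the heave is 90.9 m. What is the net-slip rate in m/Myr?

dip-slip = heave / cos(dip) = 90.9 / cos(57°) = 166.9 m
net slip = dip-slip / sin(rake) = 166.9 / sin(70.3°) = 177.3 m
rate = 177.3 m / 249 ka = 0.000712 m/yr = 712 m/Myr

712 m/Myr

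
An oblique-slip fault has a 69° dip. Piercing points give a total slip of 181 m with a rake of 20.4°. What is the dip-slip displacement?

63.1 m

dip-slip = net slip × sin(rake) = 181 m × sin(20.4°) = 63.1 m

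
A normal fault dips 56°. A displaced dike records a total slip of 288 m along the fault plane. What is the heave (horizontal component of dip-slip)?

161 m

heave = dip-slip × cos(dip) = 288 m × cos(56°) = 161 m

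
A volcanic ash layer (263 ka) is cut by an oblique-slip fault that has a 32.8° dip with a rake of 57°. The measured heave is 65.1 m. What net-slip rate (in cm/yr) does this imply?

dip-slip = heave / cos(dip) = 65.1 / cos(32.8°) = 77.45 m
net slip = dip-slip / sin(rake) = 77.45 / sin(57°) = 92.35 m
rate = 92.35 m / 263 ka = 0.000351 m/yr = 0.0351 cm/yr

0.0351 cm/yr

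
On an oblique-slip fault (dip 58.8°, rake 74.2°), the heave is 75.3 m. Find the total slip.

dip-slip = heave / cos(dip) = 75.3 / cos(58.8°) = 145.4 m
net slip = dip-slip / sin(rake) = 145.4 / sin(74.2°) = 151 m

151 m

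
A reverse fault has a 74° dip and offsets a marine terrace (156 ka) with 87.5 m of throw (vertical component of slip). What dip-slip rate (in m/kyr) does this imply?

dip-slip = throw / sin(dip) = 87.5 m / sin(74°) = 91.03 m
rate = 91.03 m / 156 ka = 0.000584 m/yr = 0.584 m/kyr

0.584 m/kyr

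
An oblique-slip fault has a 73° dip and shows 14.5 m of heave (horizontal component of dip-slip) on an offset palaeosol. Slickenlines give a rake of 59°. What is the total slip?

57.9 m

dip-slip = heave / cos(dip) = 14.5 / cos(73°) = 49.59 m
net slip = dip-slip / sin(rake) = 49.59 / sin(59°) = 57.9 m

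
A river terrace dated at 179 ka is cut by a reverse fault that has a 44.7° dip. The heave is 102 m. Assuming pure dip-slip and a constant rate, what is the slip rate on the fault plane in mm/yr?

0.802 mm/yr

dip-slip = heave / cos(dip) = 102 m / cos(44.7°) = 143.5 m
rate = 143.5 m / 179 ka = 0.000802 m/yr = 0.802 mm/yr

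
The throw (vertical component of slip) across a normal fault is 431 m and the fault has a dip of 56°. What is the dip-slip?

dip-slip = throw / sin(dip) = 431 / sin(56°) = 520 m

520 m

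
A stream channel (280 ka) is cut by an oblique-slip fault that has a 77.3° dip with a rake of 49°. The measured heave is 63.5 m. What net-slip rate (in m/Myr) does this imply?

dip-slip = heave / cos(dip) = 63.5 / cos(77.3°) = 288.8 m
net slip = dip-slip / sin(rake) = 288.8 / sin(49°) = 382.7 m
rate = 382.7 m / 280 ka = 0.00137 m/yr = 1370 m/Myr

1370 m/Myr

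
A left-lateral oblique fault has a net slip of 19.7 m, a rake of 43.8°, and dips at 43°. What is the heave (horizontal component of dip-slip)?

9.97 m

dip-slip = net slip × sin(rake) = 19.7 m × sin(43.8°) = 13.64 m
heave = dip-slip × cos(dip) = 13.64 × cos(43°) = 9.97 m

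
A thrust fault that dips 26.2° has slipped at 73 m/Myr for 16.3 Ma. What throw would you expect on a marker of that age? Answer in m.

dip-slip = rate × time = 73 m/Myr × 16.3 Ma = 1190 m
throw = dip-slip × sin(dip) = 1190 × sin(26.2°) = 525 m

525 m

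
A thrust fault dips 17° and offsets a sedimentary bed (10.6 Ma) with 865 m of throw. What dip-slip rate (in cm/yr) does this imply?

dip-slip = throw / sin(dip) = 865 m / sin(17°) = 2959 m
rate = 2959 m / 10.6 Ma = 0.000279 m/yr = 0.0279 cm/yr

0.0279 cm/yr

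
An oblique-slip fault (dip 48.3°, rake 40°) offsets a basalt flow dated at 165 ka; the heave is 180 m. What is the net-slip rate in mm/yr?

2.55 mm/yr

dip-slip = heave / cos(dip) = 180 / cos(48.3°) = 270.6 m
net slip = dip-slip / sin(rake) = 270.6 / sin(40°) = 421 m
rate = 421 m / 165 ka = 0.00255 m/yr = 2.55 mm/yr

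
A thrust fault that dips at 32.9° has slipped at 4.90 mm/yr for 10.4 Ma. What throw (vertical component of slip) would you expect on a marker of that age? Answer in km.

27.7 km

dip-slip = rate × time = 4.90 mm/yr × 10.4 Ma = 50960 m
throw = dip-slip × sin(dip) = 50960 × sin(32.9°) = 27700 m = 27.7 km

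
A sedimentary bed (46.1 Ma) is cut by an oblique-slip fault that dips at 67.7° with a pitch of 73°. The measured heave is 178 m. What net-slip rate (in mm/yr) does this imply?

dip-slip = heave / cos(dip) = 178 / cos(67.7°) = 469.1 m
net slip = dip-slip / sin(rake) = 469.1 / sin(73°) = 490.5 m
rate = 490.5 m / 46.1 Ma = 0.0000106 m/yr = 0.0106 mm/yr

0.0106 mm/yr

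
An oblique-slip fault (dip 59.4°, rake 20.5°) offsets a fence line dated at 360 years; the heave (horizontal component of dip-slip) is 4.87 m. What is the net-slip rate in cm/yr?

dip-slip = heave / cos(dip) = 4.87 / cos(59.4°) = 9.567 m
net slip = dip-slip / sin(rake) = 9.567 / sin(20.5°) = 27.32 m
rate = 27.32 m / 360 years = 0.0759 m/yr = 7.59 cm/yr

7.59 cm/yr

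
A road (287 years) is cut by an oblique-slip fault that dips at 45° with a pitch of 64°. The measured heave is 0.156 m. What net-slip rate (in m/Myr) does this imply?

855 m/Myr

dip-slip = heave / cos(dip) = 0.156 / cos(45°) = 0.2206 m
net slip = dip-slip / sin(rake) = 0.2206 / sin(64°) = 0.2455 m
rate = 0.2455 m / 287 years = 0.000855 m/yr = 855 m/Myr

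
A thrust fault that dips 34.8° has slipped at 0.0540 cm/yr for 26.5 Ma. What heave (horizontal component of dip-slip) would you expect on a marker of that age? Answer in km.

11.8 km

dip-slip = rate × time = 0.0540 cm/yr × 26.5 Ma = 14310 m
heave = dip-slip × cos(dip) = 14310 × cos(34.8°) = 11800 m = 11.8 km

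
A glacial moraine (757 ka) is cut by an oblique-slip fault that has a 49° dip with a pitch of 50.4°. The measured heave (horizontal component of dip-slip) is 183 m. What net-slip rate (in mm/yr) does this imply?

0.478 mm/yr

dip-slip = heave / cos(dip) = 183 / cos(49°) = 278.9 m
net slip = dip-slip / sin(rake) = 278.9 / sin(50.4°) = 362 m
rate = 362 m / 757 ka = 0.000478 m/yr = 0.478 mm/yr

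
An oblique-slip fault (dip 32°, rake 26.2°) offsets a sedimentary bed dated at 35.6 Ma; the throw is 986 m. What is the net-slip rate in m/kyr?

dip-slip = throw / sin(dip) = 986 / sin(32°) = 1861 m
net slip = dip-slip / sin(rake) = 1861 / sin(26.2°) = 4214 m
rate = 4214 m / 35.6 Ma = 0.000118 m/yr = 0.118 m/kyr

0.118 m/kyr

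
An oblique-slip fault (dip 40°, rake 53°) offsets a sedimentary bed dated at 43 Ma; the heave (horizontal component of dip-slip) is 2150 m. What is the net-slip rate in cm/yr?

dip-slip = heave / cos(dip) = 2150 / cos(40°) = 2807 m
net slip = dip-slip / sin(rake) = 2807 / sin(53°) = 3514 m
rate = 3514 m / 43 Ma = 0.0000817 m/yr = 0.00817 cm/yr

0.00817 cm/yr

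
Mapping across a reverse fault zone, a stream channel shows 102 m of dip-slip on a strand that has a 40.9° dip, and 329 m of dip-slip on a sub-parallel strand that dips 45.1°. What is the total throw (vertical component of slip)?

300 m

throw_A = 102 × sin(40.9°) = 66.78 m
throw_B = 329 × sin(45.1°) = 233 m
total = 66.78 + 233 = 300 m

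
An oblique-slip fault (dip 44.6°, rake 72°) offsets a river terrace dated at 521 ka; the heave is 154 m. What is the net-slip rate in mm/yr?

0.436 mm/yr

dip-slip = heave / cos(dip) = 154 / cos(44.6°) = 216.3 m
net slip = dip-slip / sin(rake) = 216.3 / sin(72°) = 227.4 m
rate = 227.4 m / 521 ka = 0.000436 m/yr = 0.436 mm/yr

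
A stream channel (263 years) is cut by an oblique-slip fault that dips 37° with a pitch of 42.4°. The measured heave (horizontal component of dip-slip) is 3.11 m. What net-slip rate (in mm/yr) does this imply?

22 mm/yr

dip-slip = heave / cos(dip) = 3.11 / cos(37°) = 3.894 m
net slip = dip-slip / sin(rake) = 3.894 / sin(42.4°) = 5.775 m
rate = 5.775 m / 263 years = 0.0220 m/yr = 22 mm/yr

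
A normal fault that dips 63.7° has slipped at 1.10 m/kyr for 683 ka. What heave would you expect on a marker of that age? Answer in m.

dip-slip = rate × time = 1.10 m/kyr × 683 ka = 751.3 m
heave = dip-slip × cos(dip) = 751.3 × cos(63.7°) = 333 m

333 m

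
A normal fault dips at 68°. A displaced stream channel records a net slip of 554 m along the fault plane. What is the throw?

514 m

throw = dip-slip × sin(dip) = 554 m × sin(68°) = 514 m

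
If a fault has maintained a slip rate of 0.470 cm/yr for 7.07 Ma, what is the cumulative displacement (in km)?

slip = rate × time = 0.470 cm/yr × 7.07 Ma = 33200 m = 33.2 km

33.2 km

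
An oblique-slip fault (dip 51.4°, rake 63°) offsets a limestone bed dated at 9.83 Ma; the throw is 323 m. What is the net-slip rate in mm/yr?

0.0472 mm/yr

dip-slip = throw / sin(dip) = 323 / sin(51.4°) = 413.3 m
net slip = dip-slip / sin(rake) = 413.3 / sin(63°) = 463.9 m
rate = 463.9 m / 9.83 Ma = 0.0000472 m/yr = 0.0472 mm/yr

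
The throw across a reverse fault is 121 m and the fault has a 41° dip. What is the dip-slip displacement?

184 m

dip-slip = throw / sin(dip) = 121 / sin(41°) = 184 m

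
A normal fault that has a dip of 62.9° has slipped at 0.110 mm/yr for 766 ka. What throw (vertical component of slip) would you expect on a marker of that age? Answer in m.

75 m

dip-slip = rate × time = 0.110 mm/yr × 766 ka = 84.26 m
throw = dip-slip × sin(dip) = 84.26 × sin(62.9°) = 75 m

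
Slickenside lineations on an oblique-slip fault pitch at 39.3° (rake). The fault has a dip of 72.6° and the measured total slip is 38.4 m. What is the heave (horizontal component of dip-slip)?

dip-slip = net slip × sin(rake) = 38.4 m × sin(39.3°) = 24.32 m
heave = dip-slip × cos(dip) = 24.32 × cos(72.6°) = 7.27 m

7.27 m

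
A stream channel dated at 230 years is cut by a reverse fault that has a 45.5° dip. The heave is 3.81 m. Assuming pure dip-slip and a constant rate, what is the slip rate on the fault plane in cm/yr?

2.36 cm/yr

dip-slip = heave / cos(dip) = 3.81 m / cos(45.5°) = 5.436 m
rate = 5.436 m / 230 years = 0.0236 m/yr = 2.36 cm/yr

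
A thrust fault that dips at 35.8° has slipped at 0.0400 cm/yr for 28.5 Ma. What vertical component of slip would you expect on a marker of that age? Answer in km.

dip-slip = rate × time = 0.0400 cm/yr × 28.5 Ma = 11400 m
throw = dip-slip × sin(dip) = 11400 × sin(35.8°) = 6670 m = 6.67 km

6.67 km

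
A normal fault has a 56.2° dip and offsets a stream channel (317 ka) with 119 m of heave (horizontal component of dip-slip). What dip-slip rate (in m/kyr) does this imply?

0.675 m/kyr

dip-slip = heave / cos(dip) = 119 m / cos(56.2°) = 213.9 m
rate = 213.9 m / 317 ka = 0.000675 m/yr = 0.675 m/kyr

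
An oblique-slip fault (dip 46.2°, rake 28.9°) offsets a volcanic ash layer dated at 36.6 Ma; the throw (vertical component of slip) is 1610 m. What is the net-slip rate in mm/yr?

0.126 mm/yr

dip-slip = throw / sin(dip) = 1610 / sin(46.2°) = 2231 m
net slip = dip-slip / sin(rake) = 2231 / sin(28.9°) = 4616 m
rate = 4616 m / 36.6 Ma = 0.000126 m/yr = 0.126 mm/yr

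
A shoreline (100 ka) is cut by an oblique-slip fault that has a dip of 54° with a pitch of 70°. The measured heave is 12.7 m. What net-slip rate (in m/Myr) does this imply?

230 m/Myr

dip-slip = heave / cos(dip) = 12.7 / cos(54°) = 21.61 m
net slip = dip-slip / sin(rake) = 21.61 / sin(70°) = 22.99 m
rate = 22.99 m / 100 ka = 0.000230 m/yr = 230 m/Myr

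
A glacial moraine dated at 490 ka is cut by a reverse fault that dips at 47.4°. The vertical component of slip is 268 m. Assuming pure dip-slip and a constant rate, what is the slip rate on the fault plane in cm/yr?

dip-slip = throw / sin(dip) = 268 m / sin(47.4°) = 364.1 m
rate = 364.1 m / 490 ka = 0.000743 m/yr = 0.0743 cm/yr

0.0743 cm/yr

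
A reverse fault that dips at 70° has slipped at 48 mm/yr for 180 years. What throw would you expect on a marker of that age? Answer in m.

8.12 m

dip-slip = rate × time = 48 mm/yr × 180 years = 8.640 m
throw = dip-slip × sin(dip) = 8.640 × sin(70°) = 8.12 m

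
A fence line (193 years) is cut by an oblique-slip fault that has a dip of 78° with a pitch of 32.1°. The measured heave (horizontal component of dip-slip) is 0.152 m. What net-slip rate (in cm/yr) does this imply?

dip-slip = heave / cos(dip) = 0.152 / cos(78°) = 0.7311 m
net slip = dip-slip / sin(rake) = 0.7311 / sin(32.1°) = 1.376 m
rate = 1.376 m / 193 years = 0.00713 m/yr = 0.713 cm/yr

0.713 cm/yr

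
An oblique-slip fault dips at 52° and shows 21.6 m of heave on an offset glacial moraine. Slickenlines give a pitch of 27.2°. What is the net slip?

76.8 m

dip-slip = heave / cos(dip) = 21.6 / cos(52°) = 35.08 m
net slip = dip-slip / sin(rake) = 35.08 / sin(27.2°) = 76.8 m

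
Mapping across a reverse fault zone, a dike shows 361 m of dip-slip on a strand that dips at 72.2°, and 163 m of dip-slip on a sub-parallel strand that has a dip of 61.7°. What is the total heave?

heave_A = 361 × cos(72.2°) = 110.4 m
heave_B = 163 × cos(61.7°) = 77.28 m
total = 110.4 + 77.28 = 188 m

188 m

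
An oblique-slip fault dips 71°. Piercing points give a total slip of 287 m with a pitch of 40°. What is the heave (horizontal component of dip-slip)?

60.1 m

dip-slip = net slip × sin(rake) = 287 m × sin(40°) = 184.5 m
heave = dip-slip × cos(dip) = 184.5 × cos(71°) = 60.1 m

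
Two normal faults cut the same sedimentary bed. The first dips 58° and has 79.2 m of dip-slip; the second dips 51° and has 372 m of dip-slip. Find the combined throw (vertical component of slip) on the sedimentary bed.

throw_A = 79.2 × sin(58°) = 67.17 m
throw_B = 372 × sin(51°) = 289.1 m
total = 67.17 + 289.1 = 356 m

356 m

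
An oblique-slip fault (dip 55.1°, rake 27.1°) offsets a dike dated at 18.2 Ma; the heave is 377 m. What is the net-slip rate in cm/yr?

dip-slip = heave / cos(dip) = 377 / cos(55.1°) = 658.9 m
net slip = dip-slip / sin(rake) = 658.9 / sin(27.1°) = 1446 m
rate = 1446 m / 18.2 Ma = 0.0000795 m/yr = 0.00795 cm/yr

0.00795 cm/yr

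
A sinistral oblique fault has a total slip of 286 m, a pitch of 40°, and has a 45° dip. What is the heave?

dip-slip = net slip × sin(rake) = 286 m × sin(40°) = 183.8 m
heave = dip-slip × cos(dip) = 183.8 × cos(45°) = 130 m

130 m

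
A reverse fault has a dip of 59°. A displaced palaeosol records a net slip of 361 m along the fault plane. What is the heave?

186 m

heave = dip-slip × cos(dip) = 361 m × cos(59°) = 186 m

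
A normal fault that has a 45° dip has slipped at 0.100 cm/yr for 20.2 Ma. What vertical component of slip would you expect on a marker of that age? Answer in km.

dip-slip = rate × time = 0.100 cm/yr × 20.2 Ma = 20200 m
throw = dip-slip × sin(dip) = 20200 × sin(45°) = 14300 m = 14.3 km

14.3 km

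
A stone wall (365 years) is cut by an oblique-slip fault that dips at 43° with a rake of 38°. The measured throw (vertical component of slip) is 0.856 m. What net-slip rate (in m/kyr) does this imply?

dip-slip = throw / sin(dip) = 0.856 / sin(43°) = 1.255 m
net slip = dip-slip / sin(rake) = 1.255 / sin(38°) = 2.039 m
rate = 2.039 m / 365 years = 0.00559 m/yr = 5.59 m/kyr

5.59 m/kyr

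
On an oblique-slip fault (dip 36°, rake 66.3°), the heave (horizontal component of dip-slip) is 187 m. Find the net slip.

252 m

dip-slip = heave / cos(dip) = 187 / cos(36°) = 231.1 m
net slip = dip-slip / sin(rake) = 231.1 / sin(66.3°) = 252 m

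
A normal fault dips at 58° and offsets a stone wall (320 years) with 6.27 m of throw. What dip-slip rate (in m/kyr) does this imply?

dip-slip = throw / sin(dip) = 6.27 m / sin(58°) = 7.393 m
rate = 7.393 m / 320 years = 0.0231 m/yr = 23.1 m/kyr

23.1 m/kyr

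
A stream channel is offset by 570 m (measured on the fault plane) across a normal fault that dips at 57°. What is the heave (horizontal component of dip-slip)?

heave = dip-slip × cos(dip) = 570 m × cos(57°) = 310 m

310 m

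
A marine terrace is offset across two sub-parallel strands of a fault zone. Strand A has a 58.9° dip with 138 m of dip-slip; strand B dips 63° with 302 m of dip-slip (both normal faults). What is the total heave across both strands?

208 m

heave_A = 138 × cos(58.9°) = 71.28 m
heave_B = 302 × cos(63°) = 137.1 m
total = 71.28 + 137.1 = 208 m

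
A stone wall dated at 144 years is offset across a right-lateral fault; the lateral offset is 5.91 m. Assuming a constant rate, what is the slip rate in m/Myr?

41000 m/Myr

rate = 5.91 m / 144 years = 0.0410 m/yr = 41000 m/Myr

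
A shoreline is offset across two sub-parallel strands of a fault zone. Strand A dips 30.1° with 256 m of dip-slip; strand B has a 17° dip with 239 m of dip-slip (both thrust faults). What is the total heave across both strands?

heave_A = 256 × cos(30.1°) = 221.5 m
heave_B = 239 × cos(17°) = 228.6 m
total = 221.5 + 228.6 = 450 m

450 m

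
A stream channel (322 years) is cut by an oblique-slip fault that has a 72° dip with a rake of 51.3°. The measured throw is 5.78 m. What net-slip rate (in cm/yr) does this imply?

2.42 cm/yr

dip-slip = throw / sin(dip) = 5.78 / sin(72°) = 6.077 m
net slip = dip-slip / sin(rake) = 6.077 / sin(51.3°) = 7.787 m
rate = 7.787 m / 322 years = 0.0242 m/yr = 2.42 cm/yr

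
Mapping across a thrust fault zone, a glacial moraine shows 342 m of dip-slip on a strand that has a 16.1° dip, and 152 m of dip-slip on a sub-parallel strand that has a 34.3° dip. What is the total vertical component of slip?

throw_A = 342 × sin(16.1°) = 94.84 m
throw_B = 152 × sin(34.3°) = 85.66 m
total = 94.84 + 85.66 = 180 m

180 m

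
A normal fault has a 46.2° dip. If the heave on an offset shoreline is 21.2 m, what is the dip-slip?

30.6 m

dip-slip = heave / cos(dip) = 21.2 / cos(46.2°) = 30.6 m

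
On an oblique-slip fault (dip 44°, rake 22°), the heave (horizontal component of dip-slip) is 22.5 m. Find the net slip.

dip-slip = heave / cos(dip) = 22.5 / cos(44°) = 31.28 m
net slip = dip-slip / sin(rake) = 31.28 / sin(22°) = 83.5 m

83.5 m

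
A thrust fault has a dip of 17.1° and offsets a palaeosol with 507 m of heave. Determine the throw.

156 m

throw = heave × tan(dip) = 507 × tan(17.1°) = 156 m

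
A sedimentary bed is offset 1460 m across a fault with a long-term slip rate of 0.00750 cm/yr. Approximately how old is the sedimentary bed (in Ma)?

age = offset / rate = 1460 m / (0.00750 cm/yr) = 1.95e+07 yr = 19.5 Ma

19.5 Ma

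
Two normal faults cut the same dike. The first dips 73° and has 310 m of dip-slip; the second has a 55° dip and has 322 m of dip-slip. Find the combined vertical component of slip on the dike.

throw_A = 310 × sin(73°) = 296.5 m
throw_B = 322 × sin(55°) = 263.8 m
total = 296.5 + 263.8 = 560 m

560 m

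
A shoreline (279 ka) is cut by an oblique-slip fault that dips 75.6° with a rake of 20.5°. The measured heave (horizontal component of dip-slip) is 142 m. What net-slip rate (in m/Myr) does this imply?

dip-slip = heave / cos(dip) = 142 / cos(75.6°) = 571 m
net slip = dip-slip / sin(rake) = 571 / sin(20.5°) = 1630 m
rate = 1630 m / 279 ka = 0.00584 m/yr = 5840 m/Myr

5840 m/Myr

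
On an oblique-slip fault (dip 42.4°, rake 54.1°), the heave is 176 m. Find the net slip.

294 m

dip-slip = heave / cos(dip) = 176 / cos(42.4°) = 238.3 m
net slip = dip-slip / sin(rake) = 238.3 / sin(54.1°) = 294 m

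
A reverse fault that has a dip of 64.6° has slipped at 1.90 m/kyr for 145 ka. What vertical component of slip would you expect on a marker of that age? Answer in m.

dip-slip = rate × time = 1.90 m/kyr × 145 ka = 275.5 m
throw = dip-slip × sin(dip) = 275.5 × sin(64.6°) = 249 m

249 m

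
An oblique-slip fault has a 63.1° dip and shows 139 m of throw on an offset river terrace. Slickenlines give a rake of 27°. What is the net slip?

dip-slip = throw / sin(dip) = 139 / sin(63.1°) = 155.9 m
net slip = dip-slip / sin(rake) = 155.9 / sin(27°) = 343 m

343 m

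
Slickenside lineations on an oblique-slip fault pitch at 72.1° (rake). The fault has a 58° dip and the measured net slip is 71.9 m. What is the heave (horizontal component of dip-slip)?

dip-slip = net slip × sin(rake) = 71.9 m × sin(72.1°) = 68.42 m
heave = dip-slip × cos(dip) = 68.42 × cos(58°) = 36.3 m

36.3 m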